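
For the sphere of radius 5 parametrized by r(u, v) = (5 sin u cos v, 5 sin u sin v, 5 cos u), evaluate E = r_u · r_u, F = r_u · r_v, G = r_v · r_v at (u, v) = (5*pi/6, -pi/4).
E = 25;  F = 0;  G = 25/4

Partials: r_u = (5*cos(u)*cos(v), 5*sin(v)*cos(u), -5*sin(u)), r_v = (-5*sin(u)*sin(v), 5*sin(u)*cos(v), 0). As functions of (u, v):
  E = r_u · r_u = 25,
  F = r_u · r_v = 0,
  G = r_v · r_v = 25*sin(u)^2.
Evaluating at (u, v) = (5*pi/6, -pi/4): E = 25, F = 0, G = 25/4.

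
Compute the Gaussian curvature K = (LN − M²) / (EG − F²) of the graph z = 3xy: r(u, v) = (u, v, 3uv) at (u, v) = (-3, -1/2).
K = -144/113569

Coefficients of the first fundamental form: E = 9*v^2 + 1, F = 9*u*v, G = 9*u^2 + 1.
Coefficients of the second fundamental form: L = 0, M = 3/sqrt(9*u^2 + 9*v^2 + 1), N = 0.
Assemble K = (LN − M²)/(EG − F²) = -9/(81*u^4 + 162*u^2*v^2 + 18*u^2 + 81*v^4 + 18*v^2 + 1). At (u, v) = (-3, -1/2): K = -144/113569.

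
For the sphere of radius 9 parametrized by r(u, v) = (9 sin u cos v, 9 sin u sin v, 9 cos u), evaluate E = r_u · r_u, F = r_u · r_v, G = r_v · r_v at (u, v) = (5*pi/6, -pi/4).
E = 81;  F = 0;  G = 81/4

Partials: r_u = (9*cos(u)*cos(v), 9*sin(v)*cos(u), -9*sin(u)), r_v = (-9*sin(u)*sin(v), 9*sin(u)*cos(v), 0). As functions of (u, v):
  E = r_u · r_u = 81,
  F = r_u · r_v = 0,
  G = r_v · r_v = 81*sin(u)^2.
Evaluating at (u, v) = (5*pi/6, -pi/4): E = 81, F = 0, G = 81/4.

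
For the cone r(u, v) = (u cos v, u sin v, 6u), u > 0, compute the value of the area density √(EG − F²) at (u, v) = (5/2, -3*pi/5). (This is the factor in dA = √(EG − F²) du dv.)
√(EG − F²)|_{(5/2, -3*pi/5)} = 5*sqrt(37)/2

E = 37, F = 0, G = u^2, so EG − F² = 37*u^2. Taking the positive square root: √(EG − F²) = sqrt(37)*Abs(u). At (u, v) = (5/2, -3*pi/5): 5*sqrt(37)/2.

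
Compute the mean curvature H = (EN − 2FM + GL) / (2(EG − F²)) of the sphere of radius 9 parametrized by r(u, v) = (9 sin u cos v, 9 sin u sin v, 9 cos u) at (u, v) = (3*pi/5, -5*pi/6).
H = -1/9

With E = 81, F = 0, G = 81*sin(u)^2, L = -9*sin(u)/Abs(sin(u)), M = 0, N = -9*sin(u)^3/Abs(sin(u)), assemble
  H = (EN − 2FM + GL) / (2(EG − F²)) = -sin(u)/(9*Abs(sin(u))).
At (u, v) = (3*pi/5, -5*pi/6): H = -1/9.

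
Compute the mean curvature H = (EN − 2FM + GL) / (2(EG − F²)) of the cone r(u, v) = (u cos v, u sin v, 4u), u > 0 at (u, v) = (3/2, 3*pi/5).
H = 4*sqrt(17)/51

With E = 17, F = 0, G = u^2, L = 0, M = 0, N = 4*sqrt(17)*u^2/(17*Abs(u)), assemble
  H = (EN − 2FM + GL) / (2(EG − F²)) = 2*sqrt(17)/(17*Abs(u)).
At (u, v) = (3/2, 3*pi/5): H = 4*sqrt(17)/51.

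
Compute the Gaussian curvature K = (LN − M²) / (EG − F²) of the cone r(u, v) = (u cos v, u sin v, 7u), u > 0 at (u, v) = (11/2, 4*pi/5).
K = 0

Coefficients of the first fundamental form: E = 50, F = 0, G = u^2.
Coefficients of the second fundamental form: L = 0, M = 0, N = 7*sqrt(2)*u^2/(10*Abs(u)).
Assemble K = (LN − M²)/(EG − F²) = 0. At (u, v) = (11/2, 4*pi/5): K = 0.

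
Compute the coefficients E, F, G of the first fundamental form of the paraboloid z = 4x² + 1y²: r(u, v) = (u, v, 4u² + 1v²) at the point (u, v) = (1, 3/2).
E = 65;  F = 24;  G = 10

Partials: r_u = (1, 0, 8*u), r_v = (0, 1, 2*v). As functions of (u, v):
  E = r_u · r_u = 64*u^2 + 1,
  F = r_u · r_v = 16*u*v,
  G = r_v · r_v = 4*v^2 + 1.
Evaluating at (u, v) = (1, 3/2): E = 65, F = 24, G = 10.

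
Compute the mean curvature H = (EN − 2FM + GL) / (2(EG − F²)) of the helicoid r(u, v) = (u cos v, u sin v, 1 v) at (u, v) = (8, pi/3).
H = 0

With E = 1, F = 0, G = u^2 + 1, L = 0, M = -1/sqrt(u^2 + 1), N = 0, assemble
  H = (EN − 2FM + GL) / (2(EG − F²)) = 0.
At (u, v) = (8, pi/3): H = 0.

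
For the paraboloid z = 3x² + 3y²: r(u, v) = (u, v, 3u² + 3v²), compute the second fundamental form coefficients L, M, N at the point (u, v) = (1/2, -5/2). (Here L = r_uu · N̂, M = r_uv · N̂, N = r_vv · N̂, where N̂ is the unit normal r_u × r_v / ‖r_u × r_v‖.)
L = 6*sqrt(235)/235;  M = 0;  N = 6*sqrt(235)/235

Compute the unit normal N̂(u, v) = (-6*u/sqrt(36*u^2 + 36*v^2 + 1), -6*v/sqrt(36*u^2 + 36*v^2 + 1), 1/sqrt(36*u^2 + 36*v^2 + 1)), and the second partials r_uu, r_uv, r_vv. Take dot products:
  L(u, v) = r_uu · N̂ = 6/sqrt(36*u^2 + 36*v^2 + 1),
  M(u, v) = r_uv · N̂ = 0,
  N(u, v) = r_vv · N̂ = 6/sqrt(36*u^2 + 36*v^2 + 1).
Evaluating at (u, v) = (1/2, -5/2):
  L = 6*sqrt(235)/235, M = 0, N = 6*sqrt(235)/235.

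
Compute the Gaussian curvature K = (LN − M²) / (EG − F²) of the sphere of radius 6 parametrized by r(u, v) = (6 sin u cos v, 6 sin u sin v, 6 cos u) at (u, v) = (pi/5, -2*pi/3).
K = 1/36

Coefficients of the first fundamental form: E = 36, F = 0, G = 36*sin(u)^2.
Coefficients of the second fundamental form: L = -6*sin(u)/Abs(sin(u)), M = 0, N = -6*sin(u)^3/Abs(sin(u)).
Assemble K = (LN − M²)/(EG − F²) = 1/36. At (u, v) = (pi/5, -2*pi/3): K = 1/36.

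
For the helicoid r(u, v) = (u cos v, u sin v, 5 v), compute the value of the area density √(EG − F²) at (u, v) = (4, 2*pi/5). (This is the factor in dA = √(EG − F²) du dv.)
√(EG − F²)|_{(4, 2*pi/5)} = sqrt(41)

E = 1, F = 0, G = u^2 + 25, so EG − F² = u^2 + 25. Taking the positive square root: √(EG − F²) = sqrt(u^2 + 25). At (u, v) = (4, 2*pi/5): sqrt(41).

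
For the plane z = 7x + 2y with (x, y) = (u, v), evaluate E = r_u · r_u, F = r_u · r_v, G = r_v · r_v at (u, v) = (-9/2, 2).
E = 50;  F = 14;  G = 5

Partials: r_u = (1, 0, 7), r_v = (0, 1, 2). As functions of (u, v):
  E = r_u · r_u = 50,
  F = r_u · r_v = 14,
  G = r_v · r_v = 5.
Evaluating at (u, v) = (-9/2, 2): E = 50, F = 14, G = 5.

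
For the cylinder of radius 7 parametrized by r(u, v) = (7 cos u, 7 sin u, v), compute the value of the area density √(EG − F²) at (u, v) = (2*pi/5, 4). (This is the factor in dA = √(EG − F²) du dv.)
√(EG − F²)|_{(2*pi/5, 4)} = 7

E = 49, F = 0, G = 1, so EG − F² = 49. Taking the positive square root: √(EG − F²) = 7. At (u, v) = (2*pi/5, 4): 7.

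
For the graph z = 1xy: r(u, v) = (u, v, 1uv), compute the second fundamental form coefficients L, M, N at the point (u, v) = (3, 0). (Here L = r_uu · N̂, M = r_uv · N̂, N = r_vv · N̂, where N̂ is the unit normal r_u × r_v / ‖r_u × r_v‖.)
L = 0;  M = sqrt(10)/10;  N = 0

Compute the unit normal N̂(u, v) = (-v/sqrt(u^2 + v^2 + 1), -u/sqrt(u^2 + v^2 + 1), 1/sqrt(u^2 + v^2 + 1)), and the second partials r_uu, r_uv, r_vv. Take dot products:
  L(u, v) = r_uu · N̂ = 0,
  M(u, v) = r_uv · N̂ = 1/sqrt(u^2 + v^2 + 1),
  N(u, v) = r_vv · N̂ = 0.
Evaluating at (u, v) = (3, 0):
  L = 0, M = sqrt(10)/10, N = 0.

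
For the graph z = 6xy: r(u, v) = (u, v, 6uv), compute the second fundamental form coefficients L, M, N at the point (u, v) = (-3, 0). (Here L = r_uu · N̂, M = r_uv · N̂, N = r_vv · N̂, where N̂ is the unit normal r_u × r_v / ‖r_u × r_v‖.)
L = 0;  M = 6*sqrt(13)/65;  N = 0

Compute the unit normal N̂(u, v) = (-6*v/sqrt(36*u^2 + 36*v^2 + 1), -6*u/sqrt(36*u^2 + 36*v^2 + 1), 1/sqrt(36*u^2 + 36*v^2 + 1)), and the second partials r_uu, r_uv, r_vv. Take dot products:
  L(u, v) = r_uu · N̂ = 0,
  M(u, v) = r_uv · N̂ = 6/sqrt(36*u^2 + 36*v^2 + 1),
  N(u, v) = r_vv · N̂ = 0.
Evaluating at (u, v) = (-3, 0):
  L = 0, M = 6*sqrt(13)/65, N = 0.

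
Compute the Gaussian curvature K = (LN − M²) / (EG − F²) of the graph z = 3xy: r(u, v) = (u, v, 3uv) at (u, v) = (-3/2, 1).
K = -144/14641

Coefficients of the first fundamental form: E = 9*v^2 + 1, F = 9*u*v, G = 9*u^2 + 1.
Coefficients of the second fundamental form: L = 0, M = 3/sqrt(9*u^2 + 9*v^2 + 1), N = 0.
Assemble K = (LN − M²)/(EG − F²) = -9/(81*u^4 + 162*u^2*v^2 + 18*u^2 + 81*v^4 + 18*v^2 + 1). At (u, v) = (-3/2, 1): K = -144/14641.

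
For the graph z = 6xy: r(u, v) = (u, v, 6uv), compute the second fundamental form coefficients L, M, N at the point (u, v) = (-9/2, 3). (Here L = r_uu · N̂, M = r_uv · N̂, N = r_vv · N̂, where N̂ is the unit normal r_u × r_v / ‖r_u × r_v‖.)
L = 0;  M = 3*sqrt(1054)/527;  N = 0

Compute the unit normal N̂(u, v) = (-6*v/sqrt(36*u^2 + 36*v^2 + 1), -6*u/sqrt(36*u^2 + 36*v^2 + 1), 1/sqrt(36*u^2 + 36*v^2 + 1)), and the second partials r_uu, r_uv, r_vv. Take dot products:
  L(u, v) = r_uu · N̂ = 0,
  M(u, v) = r_uv · N̂ = 6/sqrt(36*u^2 + 36*v^2 + 1),
  N(u, v) = r_vv · N̂ = 0.
Evaluating at (u, v) = (-9/2, 3):
  L = 0, M = 3*sqrt(1054)/527, N = 0.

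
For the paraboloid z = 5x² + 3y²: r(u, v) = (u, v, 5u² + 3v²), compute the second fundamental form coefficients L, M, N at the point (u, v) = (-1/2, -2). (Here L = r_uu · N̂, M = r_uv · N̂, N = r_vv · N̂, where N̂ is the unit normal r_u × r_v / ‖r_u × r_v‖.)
L = sqrt(170)/17;  M = 0;  N = 3*sqrt(170)/85

Compute the unit normal N̂(u, v) = (-10*u/sqrt(100*u^2 + 36*v^2 + 1), -6*v/sqrt(100*u^2 + 36*v^2 + 1), 1/sqrt(100*u^2 + 36*v^2 + 1)), and the second partials r_uu, r_uv, r_vv. Take dot products:
  L(u, v) = r_uu · N̂ = 10/sqrt(100*u^2 + 36*v^2 + 1),
  M(u, v) = r_uv · N̂ = 0,
  N(u, v) = r_vv · N̂ = 6/sqrt(100*u^2 + 36*v^2 + 1).
Evaluating at (u, v) = (-1/2, -2):
  L = sqrt(170)/17, M = 0, N = 3*sqrt(170)/85.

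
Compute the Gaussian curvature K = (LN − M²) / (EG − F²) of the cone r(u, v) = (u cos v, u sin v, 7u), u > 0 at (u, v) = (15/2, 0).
K = 0

Coefficients of the first fundamental form: E = 50, F = 0, G = u^2.
Coefficients of the second fundamental form: L = 0, M = 0, N = 7*sqrt(2)*u^2/(10*Abs(u)).
Assemble K = (LN − M²)/(EG − F²) = 0. At (u, v) = (15/2, 0): K = 0.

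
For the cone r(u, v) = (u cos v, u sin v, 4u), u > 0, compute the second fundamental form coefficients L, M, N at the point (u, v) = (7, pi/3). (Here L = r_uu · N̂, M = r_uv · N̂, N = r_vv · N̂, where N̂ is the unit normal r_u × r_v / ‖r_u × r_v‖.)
L = 0;  M = 0;  N = 28*sqrt(17)/17

Compute the unit normal N̂(u, v) = (-4*sqrt(17)*u*cos(v)/(17*Abs(u)), -4*sqrt(17)*u*sin(v)/(17*Abs(u)), sqrt(17)*u/(17*Abs(u))), and the second partials r_uu, r_uv, r_vv. Take dot products:
  L(u, v) = r_uu · N̂ = 0,
  M(u, v) = r_uv · N̂ = 0,
  N(u, v) = r_vv · N̂ = 4*sqrt(17)*u^2/(17*Abs(u)).
Evaluating at (u, v) = (7, pi/3):
  L = 0, M = 0, N = 28*sqrt(17)/17.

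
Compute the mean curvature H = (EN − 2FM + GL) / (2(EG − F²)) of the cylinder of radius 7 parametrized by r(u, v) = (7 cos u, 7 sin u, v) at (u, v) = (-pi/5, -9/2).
H = -1/14

With E = 49, F = 0, G = 1, L = -7, M = 0, N = 0, assemble
  H = (EN − 2FM + GL) / (2(EG − F²)) = -1/14.
At (u, v) = (-pi/5, -9/2): H = -1/14.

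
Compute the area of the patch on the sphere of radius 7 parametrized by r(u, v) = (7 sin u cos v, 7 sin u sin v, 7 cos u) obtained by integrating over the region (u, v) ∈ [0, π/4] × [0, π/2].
Area = 49*pi*(2 - sqrt(2))/4

Area = ∫∫ √(EG − F²) du dv with √(EG − F²) = 49*Abs(sin(u)). Integrating over [0, π/4] × [0, π/2] gives 49*pi*(2 - sqrt(2))/4.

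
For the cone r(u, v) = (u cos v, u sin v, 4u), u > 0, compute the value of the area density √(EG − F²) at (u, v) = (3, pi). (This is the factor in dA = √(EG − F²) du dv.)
√(EG − F²)|_{(3, pi)} = 3*sqrt(17)

E = 17, F = 0, G = u^2, so EG − F² = 17*u^2. Taking the positive square root: √(EG − F²) = sqrt(17)*Abs(u). At (u, v) = (3, pi): 3*sqrt(17).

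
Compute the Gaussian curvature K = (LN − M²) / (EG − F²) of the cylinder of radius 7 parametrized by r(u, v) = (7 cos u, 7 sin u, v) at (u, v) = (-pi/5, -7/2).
K = 0

Coefficients of the first fundamental form: E = 49, F = 0, G = 1.
Coefficients of the second fundamental form: L = -7, M = 0, N = 0.
Assemble K = (LN − M²)/(EG − F²) = 0. At (u, v) = (-pi/5, -7/2): K = 0.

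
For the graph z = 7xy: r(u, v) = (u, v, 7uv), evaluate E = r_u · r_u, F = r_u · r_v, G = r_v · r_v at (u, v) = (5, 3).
E = 442;  F = 735;  G = 1226

Partials: r_u = (1, 0, 7*v), r_v = (0, 1, 7*u). As functions of (u, v):
  E = r_u · r_u = 49*v^2 + 1,
  F = r_u · r_v = 49*u*v,
  G = r_v · r_v = 49*u^2 + 1.
Evaluating at (u, v) = (5, 3): E = 442, F = 735, G = 1226.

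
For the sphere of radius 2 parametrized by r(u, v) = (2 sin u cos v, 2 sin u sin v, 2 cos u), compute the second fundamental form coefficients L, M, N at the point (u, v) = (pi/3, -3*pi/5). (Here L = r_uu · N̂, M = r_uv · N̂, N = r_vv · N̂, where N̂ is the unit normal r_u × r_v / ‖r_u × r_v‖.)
L = -2;  M = 0;  N = -3/2

Compute the unit normal N̂(u, v) = (sin(u)^2*cos(v)/Abs(sin(u)), sin(u)^2*sin(v)/Abs(sin(u)), sin(2*u)/(2*Abs(sin(u)))), and the second partials r_uu, r_uv, r_vv. Take dot products:
  L(u, v) = r_uu · N̂ = -2*sin(u)/Abs(sin(u)),
  M(u, v) = r_uv · N̂ = 0,
  N(u, v) = r_vv · N̂ = -2*sin(u)^3/Abs(sin(u)).
Evaluating at (u, v) = (pi/3, -3*pi/5):
  L = -2, M = 0, N = -3/2.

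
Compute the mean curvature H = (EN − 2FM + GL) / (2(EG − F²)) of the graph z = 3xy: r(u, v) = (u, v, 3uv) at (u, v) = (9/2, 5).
H = -4860*sqrt(1633)/2666689

With E = 9*v^2 + 1, F = 9*u*v, G = 9*u^2 + 1, L = 0, M = 3/sqrt(9*u^2 + 9*v^2 + 1), N = 0, assemble
  H = (EN − 2FM + GL) / (2(EG − F²)) = -27*u*v/(9*u^2 + 9*v^2 + 1)^(3/2).
At (u, v) = (9/2, 5): H = -4860*sqrt(1633)/2666689.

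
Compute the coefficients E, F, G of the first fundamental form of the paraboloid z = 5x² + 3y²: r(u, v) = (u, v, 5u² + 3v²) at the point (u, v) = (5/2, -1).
E = 626;  F = -150;  G = 37

Partials: r_u = (1, 0, 10*u), r_v = (0, 1, 6*v). As functions of (u, v):
  E = r_u · r_u = 100*u^2 + 1,
  F = r_u · r_v = 60*u*v,
  G = r_v · r_v = 36*v^2 + 1.
Evaluating at (u, v) = (5/2, -1): E = 626, F = -150, G = 37.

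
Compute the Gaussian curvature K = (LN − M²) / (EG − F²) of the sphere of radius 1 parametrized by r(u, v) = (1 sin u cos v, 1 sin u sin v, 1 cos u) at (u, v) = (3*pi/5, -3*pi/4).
K = 1

Coefficients of the first fundamental form: E = 1, F = 0, G = sin(u)^2.
Coefficients of the second fundamental form: L = -sin(u)/Abs(sin(u)), M = 0, N = -sin(u)^3/Abs(sin(u)).
Assemble K = (LN − M²)/(EG − F²) = 1. At (u, v) = (3*pi/5, -3*pi/4): K = 1.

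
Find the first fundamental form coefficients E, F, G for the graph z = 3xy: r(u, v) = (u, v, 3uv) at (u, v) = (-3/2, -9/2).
E = 733/4;  F = 243/4;  G = 85/4

Partials: r_u = (1, 0, 3*v), r_v = (0, 1, 3*u). As functions of (u, v):
  E = r_u · r_u = 9*v^2 + 1,
  F = r_u · r_v = 9*u*v,
  G = r_v · r_v = 9*u^2 + 1.
Evaluating at (u, v) = (-3/2, -9/2): E = 733/4, F = 243/4, G = 85/4.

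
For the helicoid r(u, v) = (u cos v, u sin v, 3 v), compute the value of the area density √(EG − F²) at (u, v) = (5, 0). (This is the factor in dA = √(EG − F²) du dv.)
√(EG − F²)|_{(5, 0)} = sqrt(34)

E = 1, F = 0, G = u^2 + 9, so EG − F² = u^2 + 9. Taking the positive square root: √(EG − F²) = sqrt(u^2 + 9). At (u, v) = (5, 0): sqrt(34).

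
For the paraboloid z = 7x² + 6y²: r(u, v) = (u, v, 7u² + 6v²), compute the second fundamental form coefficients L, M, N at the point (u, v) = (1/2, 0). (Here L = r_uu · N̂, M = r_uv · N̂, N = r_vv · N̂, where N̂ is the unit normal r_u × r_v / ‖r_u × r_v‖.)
L = 7*sqrt(2)/5;  M = 0;  N = 6*sqrt(2)/5

Compute the unit normal N̂(u, v) = (-14*u/sqrt(196*u^2 + 144*v^2 + 1), -12*v/sqrt(196*u^2 + 144*v^2 + 1), 1/sqrt(196*u^2 + 144*v^2 + 1)), and the second partials r_uu, r_uv, r_vv. Take dot products:
  L(u, v) = r_uu · N̂ = 14/sqrt(196*u^2 + 144*v^2 + 1),
  M(u, v) = r_uv · N̂ = 0,
  N(u, v) = r_vv · N̂ = 12/sqrt(196*u^2 + 144*v^2 + 1).
Evaluating at (u, v) = (1/2, 0):
  L = 7*sqrt(2)/5, M = 0, N = 6*sqrt(2)/5.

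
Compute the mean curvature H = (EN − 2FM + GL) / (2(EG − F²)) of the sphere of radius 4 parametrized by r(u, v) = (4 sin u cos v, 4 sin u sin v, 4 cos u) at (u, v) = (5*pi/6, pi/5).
H = -1/4

With E = 16, F = 0, G = 16*sin(u)^2, L = -4*sin(u)/Abs(sin(u)), M = 0, N = -4*sin(u)^3/Abs(sin(u)), assemble
  H = (EN − 2FM + GL) / (2(EG − F²)) = -sin(u)/(4*Abs(sin(u))).
At (u, v) = (5*pi/6, pi/5): H = -1/4.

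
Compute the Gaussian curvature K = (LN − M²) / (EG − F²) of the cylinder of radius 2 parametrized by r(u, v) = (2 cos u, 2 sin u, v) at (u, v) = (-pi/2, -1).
K = 0

Coefficients of the first fundamental form: E = 4, F = 0, G = 1.
Coefficients of the second fundamental form: L = -2, M = 0, N = 0.
Assemble K = (LN − M²)/(EG − F²) = 0. At (u, v) = (-pi/2, -1): K = 0.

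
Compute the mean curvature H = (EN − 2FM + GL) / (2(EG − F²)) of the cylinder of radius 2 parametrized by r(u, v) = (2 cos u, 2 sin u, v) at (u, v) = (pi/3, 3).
H = -1/4

With E = 4, F = 0, G = 1, L = -2, M = 0, N = 0, assemble
  H = (EN − 2FM + GL) / (2(EG − F²)) = -1/4.
At (u, v) = (pi/3, 3): H = -1/4.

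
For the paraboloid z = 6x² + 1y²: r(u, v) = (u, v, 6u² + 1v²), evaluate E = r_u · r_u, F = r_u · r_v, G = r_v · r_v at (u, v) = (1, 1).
E = 145;  F = 24;  G = 5

Partials: r_u = (1, 0, 12*u), r_v = (0, 1, 2*v). As functions of (u, v):
  E = r_u · r_u = 144*u^2 + 1,
  F = r_u · r_v = 24*u*v,
  G = r_v · r_v = 4*v^2 + 1.
Evaluating at (u, v) = (1, 1): E = 145, F = 24, G = 5.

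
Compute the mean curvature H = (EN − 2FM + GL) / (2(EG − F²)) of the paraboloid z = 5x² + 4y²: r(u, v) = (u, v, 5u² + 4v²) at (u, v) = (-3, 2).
H = 4889*sqrt(1157)/1338649

With E = 100*u^2 + 1, F = 80*u*v, G = 64*v^2 + 1, L = 10/sqrt(100*u^2 + 64*v^2 + 1), M = 0, N = 8/sqrt(100*u^2 + 64*v^2 + 1), assemble
  H = (EN − 2FM + GL) / (2(EG − F²)) = (400*u^2 + 320*v^2 + 9)/(100*u^2 + 64*v^2 + 1)^(3/2).
At (u, v) = (-3, 2): H = 4889*sqrt(1157)/1338649.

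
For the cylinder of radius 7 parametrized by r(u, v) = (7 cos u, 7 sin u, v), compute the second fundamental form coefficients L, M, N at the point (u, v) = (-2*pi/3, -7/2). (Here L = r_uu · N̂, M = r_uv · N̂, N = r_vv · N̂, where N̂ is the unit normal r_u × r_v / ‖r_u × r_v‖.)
L = -7;  M = 0;  N = 0

Compute the unit normal N̂(u, v) = (cos(u), sin(u), 0), and the second partials r_uu, r_uv, r_vv. Take dot products:
  L(u, v) = r_uu · N̂ = -7,
  M(u, v) = r_uv · N̂ = 0,
  N(u, v) = r_vv · N̂ = 0.
Evaluating at (u, v) = (-2*pi/3, -7/2):
  L = -7, M = 0, N = 0.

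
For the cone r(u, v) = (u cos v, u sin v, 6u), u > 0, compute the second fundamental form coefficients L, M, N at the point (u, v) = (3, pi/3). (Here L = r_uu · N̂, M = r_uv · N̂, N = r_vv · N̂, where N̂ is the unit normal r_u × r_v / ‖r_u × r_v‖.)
L = 0;  M = 0;  N = 18*sqrt(37)/37

Compute the unit normal N̂(u, v) = (-6*sqrt(37)*u*cos(v)/(37*Abs(u)), -6*sqrt(37)*u*sin(v)/(37*Abs(u)), sqrt(37)*u/(37*Abs(u))), and the second partials r_uu, r_uv, r_vv. Take dot products:
  L(u, v) = r_uu · N̂ = 0,
  M(u, v) = r_uv · N̂ = 0,
  N(u, v) = r_vv · N̂ = 6*sqrt(37)*u^2/(37*Abs(u)).
Evaluating at (u, v) = (3, pi/3):
  L = 0, M = 0, N = 18*sqrt(37)/37.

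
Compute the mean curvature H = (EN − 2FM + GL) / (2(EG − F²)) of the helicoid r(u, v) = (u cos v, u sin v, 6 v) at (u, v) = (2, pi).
H = 0

With E = 1, F = 0, G = u^2 + 36, L = 0, M = -6/sqrt(u^2 + 36), N = 0, assemble
  H = (EN − 2FM + GL) / (2(EG − F²)) = 0.
At (u, v) = (2, pi): H = 0.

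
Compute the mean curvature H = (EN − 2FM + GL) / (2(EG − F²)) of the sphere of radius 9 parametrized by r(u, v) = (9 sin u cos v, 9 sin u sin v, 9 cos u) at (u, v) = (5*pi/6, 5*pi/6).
H = -1/9

With E = 81, F = 0, G = 81*sin(u)^2, L = -9*sin(u)/Abs(sin(u)), M = 0, N = -9*sin(u)^3/Abs(sin(u)), assemble
  H = (EN − 2FM + GL) / (2(EG − F²)) = -sin(u)/(9*Abs(sin(u))).
At (u, v) = (5*pi/6, 5*pi/6): H = -1/9.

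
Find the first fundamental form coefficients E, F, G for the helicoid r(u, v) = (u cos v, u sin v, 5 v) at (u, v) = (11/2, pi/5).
E = 1;  F = 0;  G = 221/4

Partials: r_u = (cos(v), sin(v), 0), r_v = (-u*sin(v), u*cos(v), 5). As functions of (u, v):
  E = r_u · r_u = 1,
  F = r_u · r_v = 0,
  G = r_v · r_v = u^2 + 25.
Evaluating at (u, v) = (11/2, pi/5): E = 1, F = 0, G = 221/4.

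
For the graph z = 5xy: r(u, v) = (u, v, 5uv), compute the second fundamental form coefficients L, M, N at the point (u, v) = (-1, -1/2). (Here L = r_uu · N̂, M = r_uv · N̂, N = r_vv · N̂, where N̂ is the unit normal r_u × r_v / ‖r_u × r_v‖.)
L = 0;  M = 10*sqrt(129)/129;  N = 0

Compute the unit normal N̂(u, v) = (-5*v/sqrt(25*u^2 + 25*v^2 + 1), -5*u/sqrt(25*u^2 + 25*v^2 + 1), 1/sqrt(25*u^2 + 25*v^2 + 1)), and the second partials r_uu, r_uv, r_vv. Take dot products:
  L(u, v) = r_uu · N̂ = 0,
  M(u, v) = r_uv · N̂ = 5/sqrt(25*u^2 + 25*v^2 + 1),
  N(u, v) = r_vv · N̂ = 0.
Evaluating at (u, v) = (-1, -1/2):
  L = 0, M = 10*sqrt(129)/129, N = 0.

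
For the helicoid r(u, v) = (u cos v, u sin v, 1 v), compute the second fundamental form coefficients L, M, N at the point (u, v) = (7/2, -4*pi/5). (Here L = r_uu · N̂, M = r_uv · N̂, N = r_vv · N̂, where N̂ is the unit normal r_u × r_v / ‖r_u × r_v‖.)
L = 0;  M = -2*sqrt(53)/53;  N = 0

Compute the unit normal N̂(u, v) = (sin(v)/sqrt(u^2 + 1), -cos(v)/sqrt(u^2 + 1), u/sqrt(u^2 + 1)), and the second partials r_uu, r_uv, r_vv. Take dot products:
  L(u, v) = r_uu · N̂ = 0,
  M(u, v) = r_uv · N̂ = -1/sqrt(u^2 + 1),
  N(u, v) = r_vv · N̂ = 0.
Evaluating at (u, v) = (7/2, -4*pi/5):
  L = 0, M = -2*sqrt(53)/53, N = 0.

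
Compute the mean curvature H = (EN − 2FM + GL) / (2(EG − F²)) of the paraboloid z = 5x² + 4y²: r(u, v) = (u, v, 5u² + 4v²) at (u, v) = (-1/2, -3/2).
H = 829*sqrt(170)/28900

With E = 100*u^2 + 1, F = 80*u*v, G = 64*v^2 + 1, L = 10/sqrt(100*u^2 + 64*v^2 + 1), M = 0, N = 8/sqrt(100*u^2 + 64*v^2 + 1), assemble
  H = (EN − 2FM + GL) / (2(EG − F²)) = (400*u^2 + 320*v^2 + 9)/(100*u^2 + 64*v^2 + 1)^(3/2).
At (u, v) = (-1/2, -3/2): H = 829*sqrt(170)/28900.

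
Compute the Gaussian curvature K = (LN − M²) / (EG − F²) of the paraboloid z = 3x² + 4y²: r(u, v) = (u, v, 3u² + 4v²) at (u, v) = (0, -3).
K = 48/332929

Coefficients of the first fundamental form: E = 36*u^2 + 1, F = 48*u*v, G = 64*v^2 + 1.
Coefficients of the second fundamental form: L = 6/sqrt(36*u^2 + 64*v^2 + 1), M = 0, N = 8/sqrt(36*u^2 + 64*v^2 + 1).
Assemble K = (LN − M²)/(EG − F²) = 48/(1296*u^4 + 4608*u^2*v^2 + 72*u^2 + 4096*v^4 + 128*v^2 + 1). At (u, v) = (0, -3): K = 48/332929.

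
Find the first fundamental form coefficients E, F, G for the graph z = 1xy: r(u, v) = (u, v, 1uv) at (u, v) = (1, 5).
E = 26;  F = 5;  G = 2

Partials: r_u = (1, 0, v), r_v = (0, 1, u). As functions of (u, v):
  E = r_u · r_u = v^2 + 1,
  F = r_u · r_v = u*v,
  G = r_v · r_v = u^2 + 1.
Evaluating at (u, v) = (1, 5): E = 26, F = 5, G = 2.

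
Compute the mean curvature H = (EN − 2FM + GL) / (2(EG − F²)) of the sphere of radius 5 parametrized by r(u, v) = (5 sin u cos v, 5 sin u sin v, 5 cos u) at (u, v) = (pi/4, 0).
H = -1/5

With E = 25, F = 0, G = 25*sin(u)^2, L = -5*sin(u)/Abs(sin(u)), M = 0, N = -5*sin(u)^3/Abs(sin(u)), assemble
  H = (EN − 2FM + GL) / (2(EG − F²)) = -sin(u)/(5*Abs(sin(u))).
At (u, v) = (pi/4, 0): H = -1/5.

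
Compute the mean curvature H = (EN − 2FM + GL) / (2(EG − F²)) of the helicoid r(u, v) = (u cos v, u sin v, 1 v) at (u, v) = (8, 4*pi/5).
H = 0

With E = 1, F = 0, G = u^2 + 1, L = 0, M = -1/sqrt(u^2 + 1), N = 0, assemble
  H = (EN − 2FM + GL) / (2(EG − F²)) = 0.
At (u, v) = (8, 4*pi/5): H = 0.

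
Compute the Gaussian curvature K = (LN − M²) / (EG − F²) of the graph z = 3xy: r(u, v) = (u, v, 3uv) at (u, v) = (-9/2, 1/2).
K = -36/137641

Coefficients of the first fundamental form: E = 9*v^2 + 1, F = 9*u*v, G = 9*u^2 + 1.
Coefficients of the second fundamental form: L = 0, M = 3/sqrt(9*u^2 + 9*v^2 + 1), N = 0.
Assemble K = (LN − M²)/(EG − F²) = -9/(81*u^4 + 162*u^2*v^2 + 18*u^2 + 81*v^4 + 18*v^2 + 1). At (u, v) = (-9/2, 1/2): K = -36/137641.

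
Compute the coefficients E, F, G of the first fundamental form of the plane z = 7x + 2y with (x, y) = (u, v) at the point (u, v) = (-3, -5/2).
E = 50;  F = 14;  G = 5

Partials: r_u = (1, 0, 7), r_v = (0, 1, 2). As functions of (u, v):
  E = r_u · r_u = 50,
  F = r_u · r_v = 14,
  G = r_v · r_v = 5.
Evaluating at (u, v) = (-3, -5/2): E = 50, F = 14, G = 5.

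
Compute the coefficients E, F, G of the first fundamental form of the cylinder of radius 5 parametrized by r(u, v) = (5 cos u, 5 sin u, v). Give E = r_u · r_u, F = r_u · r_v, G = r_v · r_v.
E = 25;  F = 0;  G = 1

Compute partials: r_u = (-5*sin(u), 5*cos(u), 0), r_v = (0, 0, 1). Then
  E = r_u · r_u = 25,
  F = r_u · r_v = 0,
  G = r_v · r_v = 1.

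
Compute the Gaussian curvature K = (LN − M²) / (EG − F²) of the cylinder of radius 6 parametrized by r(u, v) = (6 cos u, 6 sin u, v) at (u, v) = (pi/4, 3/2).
K = 0

Coefficients of the first fundamental form: E = 36, F = 0, G = 1.
Coefficients of the second fundamental form: L = -6, M = 0, N = 0.
Assemble K = (LN − M²)/(EG − F²) = 0. At (u, v) = (pi/4, 3/2): K = 0.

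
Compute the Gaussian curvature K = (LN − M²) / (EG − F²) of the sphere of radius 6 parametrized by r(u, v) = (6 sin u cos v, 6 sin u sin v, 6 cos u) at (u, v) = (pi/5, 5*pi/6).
K = 1/36

Coefficients of the first fundamental form: E = 36, F = 0, G = 36*sin(u)^2.
Coefficients of the second fundamental form: L = -6*sin(u)/Abs(sin(u)), M = 0, N = -6*sin(u)^3/Abs(sin(u)).
Assemble K = (LN − M²)/(EG − F²) = 1/36. At (u, v) = (pi/5, 5*pi/6): K = 1/36.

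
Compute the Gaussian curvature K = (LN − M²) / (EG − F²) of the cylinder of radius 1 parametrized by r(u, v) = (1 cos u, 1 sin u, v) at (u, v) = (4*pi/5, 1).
K = 0

Coefficients of the first fundamental form: E = 1, F = 0, G = 1.
Coefficients of the second fundamental form: L = -1, M = 0, N = 0.
Assemble K = (LN − M²)/(EG − F²) = 0. At (u, v) = (4*pi/5, 1): K = 0.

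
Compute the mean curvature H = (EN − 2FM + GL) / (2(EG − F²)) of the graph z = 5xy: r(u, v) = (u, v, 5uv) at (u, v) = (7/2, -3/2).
H = 2625*sqrt(1454)/1057058

With E = 25*v^2 + 1, F = 25*u*v, G = 25*u^2 + 1, L = 0, M = 5/sqrt(25*u^2 + 25*v^2 + 1), N = 0, assemble
  H = (EN − 2FM + GL) / (2(EG − F²)) = -125*u*v/(25*u^2 + 25*v^2 + 1)^(3/2).
At (u, v) = (7/2, -3/2): H = 2625*sqrt(1454)/1057058.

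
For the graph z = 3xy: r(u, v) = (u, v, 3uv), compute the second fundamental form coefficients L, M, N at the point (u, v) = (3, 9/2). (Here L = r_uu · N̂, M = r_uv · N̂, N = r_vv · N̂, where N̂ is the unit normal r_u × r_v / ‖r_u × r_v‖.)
L = 0;  M = 6*sqrt(1057)/1057;  N = 0

Compute the unit normal N̂(u, v) = (-3*v/sqrt(9*u^2 + 9*v^2 + 1), -3*u/sqrt(9*u^2 + 9*v^2 + 1), 1/sqrt(9*u^2 + 9*v^2 + 1)), and the second partials r_uu, r_uv, r_vv. Take dot products:
  L(u, v) = r_uu · N̂ = 0,
  M(u, v) = r_uv · N̂ = 3/sqrt(9*u^2 + 9*v^2 + 1),
  N(u, v) = r_vv · N̂ = 0.
Evaluating at (u, v) = (3, 9/2):
  L = 0, M = 6*sqrt(1057)/1057, N = 0.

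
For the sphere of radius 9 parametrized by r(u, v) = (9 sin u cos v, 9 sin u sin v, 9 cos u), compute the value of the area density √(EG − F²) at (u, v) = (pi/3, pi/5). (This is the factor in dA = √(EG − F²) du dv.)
√(EG − F²)|_{(pi/3, pi/5)} = 81*sqrt(3)/2

E = 81, F = 0, G = 81*sin(u)^2, so EG − F² = 6561*sin(u)^2. Taking the positive square root: √(EG − F²) = 81*Abs(sin(u)). At (u, v) = (pi/3, pi/5): 81*sqrt(3)/2.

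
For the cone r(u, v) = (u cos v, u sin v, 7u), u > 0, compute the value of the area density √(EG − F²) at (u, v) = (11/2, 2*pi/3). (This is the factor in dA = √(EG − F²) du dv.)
√(EG − F²)|_{(11/2, 2*pi/3)} = 55*sqrt(2)/2

E = 50, F = 0, G = u^2, so EG − F² = 50*u^2. Taking the positive square root: √(EG − F²) = 5*sqrt(2)*Abs(u). At (u, v) = (11/2, 2*pi/3): 55*sqrt(2)/2.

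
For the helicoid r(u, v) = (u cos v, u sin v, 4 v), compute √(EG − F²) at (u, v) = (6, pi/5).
√(EG − F²)|_{(6, pi/5)} = 2*sqrt(13)

E = 1, F = 0, G = u^2 + 16; EG − F² = u^2 + 16; √(EG − F²) = sqrt(u^2 + 16). At the given point: 2*sqrt(13).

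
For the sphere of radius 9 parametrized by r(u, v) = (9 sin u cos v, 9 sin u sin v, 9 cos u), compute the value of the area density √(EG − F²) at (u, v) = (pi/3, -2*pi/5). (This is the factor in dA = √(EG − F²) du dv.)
√(EG − F²)|_{(pi/3, -2*pi/5)} = 81*sqrt(3)/2

E = 81, F = 0, G = 81*sin(u)^2, so EG − F² = 6561*sin(u)^2. Taking the positive square root: √(EG − F²) = 81*Abs(sin(u)). At (u, v) = (pi/3, -2*pi/5): 81*sqrt(3)/2.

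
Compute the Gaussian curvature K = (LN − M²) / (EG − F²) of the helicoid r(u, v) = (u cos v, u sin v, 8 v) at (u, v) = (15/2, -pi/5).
K = -1024/231361

Coefficients of the first fundamental form: E = 1, F = 0, G = u^2 + 64.
Coefficients of the second fundamental form: L = 0, M = -8/sqrt(u^2 + 64), N = 0.
Assemble K = (LN − M²)/(EG − F²) = -64/(u^2 + 64)^2. At (u, v) = (15/2, -pi/5): K = -1024/231361.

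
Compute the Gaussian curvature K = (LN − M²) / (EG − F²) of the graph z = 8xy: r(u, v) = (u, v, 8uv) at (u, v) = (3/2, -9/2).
K = -64/2076481

Coefficients of the first fundamental form: E = 64*v^2 + 1, F = 64*u*v, G = 64*u^2 + 1.
Coefficients of the second fundamental form: L = 0, M = 8/sqrt(64*u^2 + 64*v^2 + 1), N = 0.
Assemble K = (LN − M²)/(EG − F²) = -64/(4096*u^4 + 8192*u^2*v^2 + 128*u^2 + 4096*v^4 + 128*v^2 + 1). At (u, v) = (3/2, -9/2): K = -64/2076481.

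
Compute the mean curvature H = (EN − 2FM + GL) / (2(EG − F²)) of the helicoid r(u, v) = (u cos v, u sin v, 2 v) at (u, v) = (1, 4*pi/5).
H = 0

With E = 1, F = 0, G = u^2 + 4, L = 0, M = -2/sqrt(u^2 + 4), N = 0, assemble
  H = (EN − 2FM + GL) / (2(EG − F²)) = 0.
At (u, v) = (1, 4*pi/5): H = 0.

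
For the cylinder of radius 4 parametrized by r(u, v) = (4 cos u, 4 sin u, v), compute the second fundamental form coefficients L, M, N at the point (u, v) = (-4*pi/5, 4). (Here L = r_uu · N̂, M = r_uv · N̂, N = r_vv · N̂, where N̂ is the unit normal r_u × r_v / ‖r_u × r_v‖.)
L = -4;  M = 0;  N = 0

Compute the unit normal N̂(u, v) = (cos(u), sin(u), 0), and the second partials r_uu, r_uv, r_vv. Take dot products:
  L(u, v) = r_uu · N̂ = -4,
  M(u, v) = r_uv · N̂ = 0,
  N(u, v) = r_vv · N̂ = 0.
Evaluating at (u, v) = (-4*pi/5, 4):
  L = -4, M = 0, N = 0.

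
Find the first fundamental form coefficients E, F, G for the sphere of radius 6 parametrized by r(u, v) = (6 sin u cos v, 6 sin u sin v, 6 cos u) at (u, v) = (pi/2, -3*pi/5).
E = 36;  F = 0;  G = 36

Partials: r_u = (6*cos(u)*cos(v), 6*sin(v)*cos(u), -6*sin(u)), r_v = (-6*sin(u)*sin(v), 6*sin(u)*cos(v), 0). As functions of (u, v):
  E = r_u · r_u = 36,
  F = r_u · r_v = 0,
  G = r_v · r_v = 36*sin(u)^2.
Evaluating at (u, v) = (pi/2, -3*pi/5): E = 36, F = 0, G = 36.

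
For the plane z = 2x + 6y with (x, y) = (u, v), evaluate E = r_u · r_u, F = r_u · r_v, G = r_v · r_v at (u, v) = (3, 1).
E = 5;  F = 12;  G = 37

Partials: r_u = (1, 0, 2), r_v = (0, 1, 6). As functions of (u, v):
  E = r_u · r_u = 5,
  F = r_u · r_v = 12,
  G = r_v · r_v = 37.
Evaluating at (u, v) = (3, 1): E = 5, F = 12, G = 37.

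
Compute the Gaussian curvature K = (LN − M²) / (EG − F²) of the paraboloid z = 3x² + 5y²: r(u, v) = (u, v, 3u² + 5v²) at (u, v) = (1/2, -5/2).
K = 12/80645

Coefficients of the first fundamental form: E = 36*u^2 + 1, F = 60*u*v, G = 100*v^2 + 1.
Coefficients of the second fundamental form: L = 6/sqrt(36*u^2 + 100*v^2 + 1), M = 0, N = 10/sqrt(36*u^2 + 100*v^2 + 1).
Assemble K = (LN − M²)/(EG − F²) = 60/(1296*u^4 + 7200*u^2*v^2 + 72*u^2 + 10000*v^4 + 200*v^2 + 1). At (u, v) = (1/2, -5/2): K = 12/80645.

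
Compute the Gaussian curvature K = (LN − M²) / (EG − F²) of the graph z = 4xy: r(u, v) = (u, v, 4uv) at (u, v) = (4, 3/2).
K = -16/85849

Coefficients of the first fundamental form: E = 16*v^2 + 1, F = 16*u*v, G = 16*u^2 + 1.
Coefficients of the second fundamental form: L = 0, M = 4/sqrt(16*u^2 + 16*v^2 + 1), N = 0.
Assemble K = (LN − M²)/(EG − F²) = -16/(256*u^4 + 512*u^2*v^2 + 32*u^2 + 256*v^4 + 32*v^2 + 1). At (u, v) = (4, 3/2): K = -16/85849.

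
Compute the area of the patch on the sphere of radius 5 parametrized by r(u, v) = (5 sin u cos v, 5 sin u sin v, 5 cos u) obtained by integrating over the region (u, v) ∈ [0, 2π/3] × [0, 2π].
Area = 75*pi

Area = ∫∫ √(EG − F²) du dv with √(EG − F²) = 25*Abs(sin(u)). Integrating over [0, 2π/3] × [0, 2π] gives 75*pi.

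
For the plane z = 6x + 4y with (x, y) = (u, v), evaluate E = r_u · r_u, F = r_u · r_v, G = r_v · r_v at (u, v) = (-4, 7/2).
E = 37;  F = 24;  G = 17

Partials: r_u = (1, 0, 6), r_v = (0, 1, 4). As functions of (u, v):
  E = r_u · r_u = 37,
  F = r_u · r_v = 24,
  G = r_v · r_v = 17.
Evaluating at (u, v) = (-4, 7/2): E = 37, F = 24, G = 17.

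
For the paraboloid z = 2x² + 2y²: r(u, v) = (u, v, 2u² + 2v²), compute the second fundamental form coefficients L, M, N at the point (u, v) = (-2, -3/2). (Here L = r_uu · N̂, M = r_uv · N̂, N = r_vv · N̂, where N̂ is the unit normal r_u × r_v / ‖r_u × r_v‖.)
L = 4*sqrt(101)/101;  M = 0;  N = 4*sqrt(101)/101

Compute the unit normal N̂(u, v) = (-4*u/sqrt(16*u^2 + 16*v^2 + 1), -4*v/sqrt(16*u^2 + 16*v^2 + 1), 1/sqrt(16*u^2 + 16*v^2 + 1)), and the second partials r_uu, r_uv, r_vv. Take dot products:
  L(u, v) = r_uu · N̂ = 4/sqrt(16*u^2 + 16*v^2 + 1),
  M(u, v) = r_uv · N̂ = 0,
  N(u, v) = r_vv · N̂ = 4/sqrt(16*u^2 + 16*v^2 + 1).
Evaluating at (u, v) = (-2, -3/2):
  L = 4*sqrt(101)/101, M = 0, N = 4*sqrt(101)/101.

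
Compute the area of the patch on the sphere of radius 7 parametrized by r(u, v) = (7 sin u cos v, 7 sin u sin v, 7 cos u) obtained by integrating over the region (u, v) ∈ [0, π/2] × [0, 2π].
Area = 98*pi

Area = ∫∫ √(EG − F²) du dv with √(EG − F²) = 49*Abs(sin(u)). Integrating over [0, π/2] × [0, 2π] gives 98*pi.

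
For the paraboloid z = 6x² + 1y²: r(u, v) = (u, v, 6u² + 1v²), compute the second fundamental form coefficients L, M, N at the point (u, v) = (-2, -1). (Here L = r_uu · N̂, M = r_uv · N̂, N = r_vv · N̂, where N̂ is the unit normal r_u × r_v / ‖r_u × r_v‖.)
L = 12*sqrt(581)/581;  M = 0;  N = 2*sqrt(581)/581

Compute the unit normal N̂(u, v) = (-12*u/sqrt(144*u^2 + 4*v^2 + 1), -2*v/sqrt(144*u^2 + 4*v^2 + 1), 1/sqrt(144*u^2 + 4*v^2 + 1)), and the second partials r_uu, r_uv, r_vv. Take dot products:
  L(u, v) = r_uu · N̂ = 12/sqrt(144*u^2 + 4*v^2 + 1),
  M(u, v) = r_uv · N̂ = 0,
  N(u, v) = r_vv · N̂ = 2/sqrt(144*u^2 + 4*v^2 + 1).
Evaluating at (u, v) = (-2, -1):
  L = 12*sqrt(581)/581, M = 0, N = 2*sqrt(581)/581.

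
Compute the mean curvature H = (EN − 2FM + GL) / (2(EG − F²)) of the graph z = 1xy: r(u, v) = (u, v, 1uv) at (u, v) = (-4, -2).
H = -8*sqrt(21)/441

With E = v^2 + 1, F = u*v, G = u^2 + 1, L = 0, M = 1/sqrt(u^2 + v^2 + 1), N = 0, assemble
  H = (EN − 2FM + GL) / (2(EG − F²)) = -u*v/(u^2 + v^2 + 1)^(3/2).
At (u, v) = (-4, -2): H = -8*sqrt(21)/441.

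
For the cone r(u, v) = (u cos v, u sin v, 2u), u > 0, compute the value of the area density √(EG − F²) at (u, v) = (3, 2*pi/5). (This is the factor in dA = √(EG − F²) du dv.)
√(EG − F²)|_{(3, 2*pi/5)} = 3*sqrt(5)

E = 5, F = 0, G = u^2, so EG − F² = 5*u^2. Taking the positive square root: √(EG − F²) = sqrt(5)*Abs(u). At (u, v) = (3, 2*pi/5): 3*sqrt(5).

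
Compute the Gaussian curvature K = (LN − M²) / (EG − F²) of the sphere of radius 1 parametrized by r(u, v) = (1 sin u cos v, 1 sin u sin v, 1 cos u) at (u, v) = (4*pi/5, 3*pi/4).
K = 1

Coefficients of the first fundamental form: E = 1, F = 0, G = sin(u)^2.
Coefficients of the second fundamental form: L = -sin(u)/Abs(sin(u)), M = 0, N = -sin(u)^3/Abs(sin(u)).
Assemble K = (LN − M²)/(EG − F²) = 1. At (u, v) = (4*pi/5, 3*pi/4): K = 1.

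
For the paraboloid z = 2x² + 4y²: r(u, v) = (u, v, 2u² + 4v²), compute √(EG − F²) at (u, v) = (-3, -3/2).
√(EG − F²)|_{(-3, -3/2)} = 17

E = 16*u^2 + 1, F = 32*u*v, G = 64*v^2 + 1; EG − F² = 16*u^2 + 64*v^2 + 1; √(EG − F²) = sqrt(16*u^2 + 64*v^2 + 1). At the given point: 17.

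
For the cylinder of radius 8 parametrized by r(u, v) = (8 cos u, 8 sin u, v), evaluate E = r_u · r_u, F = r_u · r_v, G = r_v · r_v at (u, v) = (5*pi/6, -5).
E = 64;  F = 0;  G = 1

Partials: r_u = (-8*sin(u), 8*cos(u), 0), r_v = (0, 0, 1). As functions of (u, v):
  E = r_u · r_u = 64,
  F = r_u · r_v = 0,
  G = r_v · r_v = 1.
Evaluating at (u, v) = (5*pi/6, -5): E = 64, F = 0, G = 1.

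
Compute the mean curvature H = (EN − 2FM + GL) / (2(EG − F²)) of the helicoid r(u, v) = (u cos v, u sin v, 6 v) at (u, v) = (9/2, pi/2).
H = 0

With E = 1, F = 0, G = u^2 + 36, L = 0, M = -6/sqrt(u^2 + 36), N = 0, assemble
  H = (EN − 2FM + GL) / (2(EG − F²)) = 0.
At (u, v) = (9/2, pi/2): H = 0.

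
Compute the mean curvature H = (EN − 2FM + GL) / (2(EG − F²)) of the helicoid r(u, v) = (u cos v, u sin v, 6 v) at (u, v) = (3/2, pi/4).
H = 0

With E = 1, F = 0, G = u^2 + 36, L = 0, M = -6/sqrt(u^2 + 36), N = 0, assemble
  H = (EN − 2FM + GL) / (2(EG − F²)) = 0.
At (u, v) = (3/2, pi/4): H = 0.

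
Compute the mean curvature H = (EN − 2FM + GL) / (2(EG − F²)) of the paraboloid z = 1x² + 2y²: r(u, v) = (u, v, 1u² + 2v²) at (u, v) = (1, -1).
H = 3*sqrt(21)/49

With E = 4*u^2 + 1, F = 8*u*v, G = 16*v^2 + 1, L = 2/sqrt(4*u^2 + 16*v^2 + 1), M = 0, N = 4/sqrt(4*u^2 + 16*v^2 + 1), assemble
  H = (EN − 2FM + GL) / (2(EG − F²)) = (8*u^2 + 16*v^2 + 3)/(4*u^2 + 16*v^2 + 1)^(3/2).
At (u, v) = (1, -1): H = 3*sqrt(21)/49.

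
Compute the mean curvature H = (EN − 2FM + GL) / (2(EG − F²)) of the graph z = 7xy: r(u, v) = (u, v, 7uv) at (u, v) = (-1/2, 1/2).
H = 343*sqrt(102)/5202

With E = 49*v^2 + 1, F = 49*u*v, G = 49*u^2 + 1, L = 0, M = 7/sqrt(49*u^2 + 49*v^2 + 1), N = 0, assemble
  H = (EN − 2FM + GL) / (2(EG − F²)) = -343*u*v/(49*u^2 + 49*v^2 + 1)^(3/2).
At (u, v) = (-1/2, 1/2): H = 343*sqrt(102)/5202.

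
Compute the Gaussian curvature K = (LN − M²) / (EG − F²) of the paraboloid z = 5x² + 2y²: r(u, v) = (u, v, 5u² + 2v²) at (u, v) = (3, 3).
K = 8/218405

Coefficients of the first fundamental form: E = 100*u^2 + 1, F = 40*u*v, G = 16*v^2 + 1.
Coefficients of the second fundamental form: L = 10/sqrt(100*u^2 + 16*v^2 + 1), M = 0, N = 4/sqrt(100*u^2 + 16*v^2 + 1).
Assemble K = (LN − M²)/(EG − F²) = 40/(10000*u^4 + 3200*u^2*v^2 + 200*u^2 + 256*v^4 + 32*v^2 + 1). At (u, v) = (3, 3): K = 8/218405.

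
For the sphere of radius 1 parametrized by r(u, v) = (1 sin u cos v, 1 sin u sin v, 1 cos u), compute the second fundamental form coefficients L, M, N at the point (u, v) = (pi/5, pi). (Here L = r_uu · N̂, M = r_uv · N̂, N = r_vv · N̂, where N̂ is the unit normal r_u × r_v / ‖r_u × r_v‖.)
L = -1;  M = 0;  N = -5/8 + sqrt(5)/8

Compute the unit normal N̂(u, v) = (sin(u)^2*cos(v)/Abs(sin(u)), sin(u)^2*sin(v)/Abs(sin(u)), sin(2*u)/(2*Abs(sin(u)))), and the second partials r_uu, r_uv, r_vv. Take dot products:
  L(u, v) = r_uu · N̂ = -sin(u)/Abs(sin(u)),
  M(u, v) = r_uv · N̂ = 0,
  N(u, v) = r_vv · N̂ = -sin(u)^3/Abs(sin(u)).
Evaluating at (u, v) = (pi/5, pi):
  L = -1, M = 0, N = -5/8 + sqrt(5)/8.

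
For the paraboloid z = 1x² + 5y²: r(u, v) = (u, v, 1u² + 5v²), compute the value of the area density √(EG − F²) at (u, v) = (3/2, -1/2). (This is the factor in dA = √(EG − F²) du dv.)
√(EG − F²)|_{(3/2, -1/2)} = sqrt(35)

E = 4*u^2 + 1, F = 20*u*v, G = 100*v^2 + 1, so EG − F² = 4*u^2 + 100*v^2 + 1. Taking the positive square root: √(EG − F²) = sqrt(4*u^2 + 100*v^2 + 1). At (u, v) = (3/2, -1/2): sqrt(35).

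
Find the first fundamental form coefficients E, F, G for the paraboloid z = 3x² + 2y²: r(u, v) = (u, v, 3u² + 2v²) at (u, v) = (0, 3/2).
E = 1;  F = 0;  G = 37

Partials: r_u = (1, 0, 6*u), r_v = (0, 1, 4*v). As functions of (u, v):
  E = r_u · r_u = 36*u^2 + 1,
  F = r_u · r_v = 24*u*v,
  G = r_v · r_v = 16*v^2 + 1.
Evaluating at (u, v) = (0, 3/2): E = 1, F = 0, G = 37.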